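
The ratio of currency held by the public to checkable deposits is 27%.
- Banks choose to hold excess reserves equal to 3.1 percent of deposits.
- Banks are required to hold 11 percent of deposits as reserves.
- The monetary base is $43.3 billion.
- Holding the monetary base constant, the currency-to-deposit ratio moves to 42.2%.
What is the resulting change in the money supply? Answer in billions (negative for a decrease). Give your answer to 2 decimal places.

Initially m₁ = (1 + 0.27) / (0.11 + 0.031 + 0.27) ≈ 3.09002, so M₁ = 3.09002 × 43.3 ≈ 133.7979 billion.
After the change m₂ = (1 + 0.422) / (0.11 + 0.031 + 0.422) ≈ 2.52575, so M₂ = 2.52575 × 43.3 ≈ 109.365 billion.
ΔM = M₂ − M₁ = 109.365 − 133.7979 = -24.4329 billion.

-24.43 billion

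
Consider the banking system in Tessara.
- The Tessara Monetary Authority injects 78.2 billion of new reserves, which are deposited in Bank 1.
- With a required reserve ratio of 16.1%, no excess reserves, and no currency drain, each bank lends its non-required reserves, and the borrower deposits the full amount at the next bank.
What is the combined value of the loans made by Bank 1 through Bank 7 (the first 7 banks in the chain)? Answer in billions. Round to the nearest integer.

Bank i lends (1 − rr)^i of the original deposit: Bank 1 lends 78.2·0.8390 = 65.6098, Bank 2 lends 78.2·0.8390² ≈ 55.0466, and so on.
Summing a geometric series: total = 78.2·[0.8390·(1 − 0.8390^7) / (1 − 0.8390)] ≈ 288.2593 billion.

288 billion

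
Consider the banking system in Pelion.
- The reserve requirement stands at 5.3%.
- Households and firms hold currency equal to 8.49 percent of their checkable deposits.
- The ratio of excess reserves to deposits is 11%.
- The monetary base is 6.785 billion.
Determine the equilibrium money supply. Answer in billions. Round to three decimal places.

29.694 billion

The money multiplier is m = (1 + c) / (rr + e + c) = (1 + 0.0849) / (0.053 + 0.11 + 0.0849) ≈ 4.37636.
So M = m × MB = 4.37636 × 6.785 ≈ 29.6936 billion.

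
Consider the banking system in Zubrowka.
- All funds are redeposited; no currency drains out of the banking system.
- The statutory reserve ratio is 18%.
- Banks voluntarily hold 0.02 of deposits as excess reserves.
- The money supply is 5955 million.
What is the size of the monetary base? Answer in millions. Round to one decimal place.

The money multiplier is m = 1 / (rr + e) = 1 / (0.18 + 0.02) = 5.
MB = M / m = 5955 / 5 = 1191 million.

1191.0 million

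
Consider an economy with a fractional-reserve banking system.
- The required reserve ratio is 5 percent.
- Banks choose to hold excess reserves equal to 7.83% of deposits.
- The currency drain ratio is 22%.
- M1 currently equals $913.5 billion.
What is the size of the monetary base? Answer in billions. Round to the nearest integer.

$261 billion

The money multiplier is m = (1 + c) / (rr + e + c) = (1 + 0.22) / (0.05 + 0.0783 + 0.22) ≈ 3.5027.
MB = M / m = 913.5 / 3.5027 ≈ 260.7988 billion.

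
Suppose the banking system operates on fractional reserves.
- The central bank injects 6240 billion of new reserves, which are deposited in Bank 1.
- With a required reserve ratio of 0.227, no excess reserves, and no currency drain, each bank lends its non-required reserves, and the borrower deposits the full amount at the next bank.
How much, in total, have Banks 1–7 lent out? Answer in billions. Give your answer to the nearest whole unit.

Bank i lends (1 − rr)^i of the original deposit: Bank 1 lends 6240·0.7730 = 4823.5200, Bank 2 lends 6240·0.7730² ≈ 3728.5810, and so on.
Summing a geometric series: total = 6240·[0.7730·(1 − 0.7730^7) / (1 − 0.7730)] ≈ 17744.7400 billion.

17745 billion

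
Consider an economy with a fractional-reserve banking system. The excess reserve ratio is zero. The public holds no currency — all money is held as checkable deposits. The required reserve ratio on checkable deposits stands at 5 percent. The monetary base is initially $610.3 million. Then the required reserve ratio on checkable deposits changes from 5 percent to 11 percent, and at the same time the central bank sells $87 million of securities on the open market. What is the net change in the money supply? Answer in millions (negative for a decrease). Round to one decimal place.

Before: m₁ = 1 / (0.05) = 20, MB₁ = 610.3, so M₁ = 20 × 610.3 = 12206 million.
After: m₂ = 1 / (0.11) ≈ 9.09091, MB₂ = 610.3 − 87 = 523.3, so M₂ = 9.09091 × 523.3 ≈ 4757.2732 million.
ΔM = M₂ − M₁ = 4757.2732 − 12206 = -7448.7268 million.

-7448.7 million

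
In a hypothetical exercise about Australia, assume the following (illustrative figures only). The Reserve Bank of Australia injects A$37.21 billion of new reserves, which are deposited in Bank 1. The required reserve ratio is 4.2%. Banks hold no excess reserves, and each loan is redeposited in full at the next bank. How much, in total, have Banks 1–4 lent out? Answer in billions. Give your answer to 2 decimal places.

Bank i lends (1 − rr)^i of the original deposit: Bank 1 lends 37.21·0.9580 ≈ 35.6472, Bank 2 lends 37.21·0.9580² ≈ 34.1500, and so on.
Summing a geometric series: total = 37.21·[0.9580·(1 − 0.9580^4) / (1 − 0.9580)] ≈ 133.8545 billion.

A$133.85 billion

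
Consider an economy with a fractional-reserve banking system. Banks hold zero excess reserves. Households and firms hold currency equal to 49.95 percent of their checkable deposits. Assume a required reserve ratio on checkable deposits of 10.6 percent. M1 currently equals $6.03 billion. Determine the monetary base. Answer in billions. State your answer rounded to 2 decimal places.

The money multiplier is m = (1 + c) / (rr + c) = (1 + 0.4995) / (0.106 + 0.4995) ≈ 2.4765.
MB = M / m = 6.03 / 2.4765 ≈ 2.4349 billion.

$2.43 billion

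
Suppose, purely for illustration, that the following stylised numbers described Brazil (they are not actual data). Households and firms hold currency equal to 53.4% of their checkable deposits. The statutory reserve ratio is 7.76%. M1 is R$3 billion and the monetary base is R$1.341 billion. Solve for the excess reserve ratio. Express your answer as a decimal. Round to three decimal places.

Using m = M/MB = 3/1.341 ≈ 2.237136. Since m = (1 + c)/(c + rr + e), the denominator satisfies c + rr + e = (1 + c)/m = (1 + 0.534) / 2.237136 ≈ 0.685698.
With c = 0.534 and rr = 0.0776, the excess reserve ratio is 0.685698 − 0.534 − 0.0776 = 0.074098.

0.074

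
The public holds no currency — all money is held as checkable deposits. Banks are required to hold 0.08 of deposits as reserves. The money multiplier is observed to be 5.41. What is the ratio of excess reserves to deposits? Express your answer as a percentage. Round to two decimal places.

10.48%

Using m = 5.41. Since m = (1 + c)/(c + rr + e), the denominator satisfies c + rr + e = (1 + c)/m = (1 + 0) / 5.41 ≈ 0.184843.
With c = 0 and rr = 0.08, the ratio of excess reserves to deposits is 0.184843 − 0 − 0.08 = 0.104843.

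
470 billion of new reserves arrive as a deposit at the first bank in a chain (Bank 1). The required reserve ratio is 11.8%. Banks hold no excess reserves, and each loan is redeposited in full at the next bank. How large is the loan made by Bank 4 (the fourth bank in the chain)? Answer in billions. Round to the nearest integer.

Each bank lends a fraction (1 − rr) = 0.8820 of the deposit it receives, so Bank 4 receives 470·0.8820^3 and lends 470·0.8820^4 ≈ 284.4279 billion.

284 billion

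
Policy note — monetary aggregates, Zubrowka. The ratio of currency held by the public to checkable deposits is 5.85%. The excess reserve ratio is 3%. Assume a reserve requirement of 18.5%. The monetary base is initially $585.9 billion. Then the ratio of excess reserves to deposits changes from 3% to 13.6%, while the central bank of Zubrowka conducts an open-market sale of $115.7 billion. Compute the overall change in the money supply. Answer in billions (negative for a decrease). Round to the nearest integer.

-956 billion

Before: m₁ = (1 + 0.0585) / (0.185 + 0.03 + 0.0585) ≈ 3.8702, MB₁ = 585.9, so M₁ = 3.8702 × 585.9 ≈ 2267.5502 billion.
After: m₂ = (1 + 0.0585) / (0.185 + 0.136 + 0.0585) ≈ 2.7892, MB₂ = 585.9 − 115.7 = 470.2, so M₂ = 2.7892 × 470.2 ≈ 1311.4818 billion.
ΔM = M₂ − M₁ = 1311.4818 − 2267.5502 = -956.0684 billion.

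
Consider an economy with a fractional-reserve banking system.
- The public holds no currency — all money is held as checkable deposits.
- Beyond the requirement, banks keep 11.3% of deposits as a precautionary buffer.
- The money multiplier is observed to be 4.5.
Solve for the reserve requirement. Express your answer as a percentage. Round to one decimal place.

Using m = 4.5. Since m = (1 + c)/(c + rr + e), the denominator satisfies c + rr + e = (1 + c)/m = (1 + 0) / 4.5 ≈ 0.222222.
With c = 0 and e = 0.113, the reserve requirement is 0.222222 − 0 − 0.113 = 0.109222.

10.9%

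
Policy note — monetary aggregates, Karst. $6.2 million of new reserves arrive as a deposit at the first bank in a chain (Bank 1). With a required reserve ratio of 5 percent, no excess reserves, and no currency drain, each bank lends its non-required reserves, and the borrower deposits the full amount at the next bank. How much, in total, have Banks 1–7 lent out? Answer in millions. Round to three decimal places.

$35.536 million

Bank i lends (1 − rr)^i of the original deposit: Bank 1 lends 6.2·0.9500 = 5.8900, Bank 2 lends 6.2·0.9500² = 5.5955, and so on.
Summing a geometric series: total = 6.2·[0.9500·(1 − 0.9500^7) / (1 − 0.9500)] ≈ 35.5359 million.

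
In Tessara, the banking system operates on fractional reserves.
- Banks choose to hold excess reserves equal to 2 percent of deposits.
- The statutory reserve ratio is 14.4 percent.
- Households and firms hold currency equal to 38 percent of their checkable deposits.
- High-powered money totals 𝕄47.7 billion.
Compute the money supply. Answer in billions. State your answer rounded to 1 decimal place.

The money multiplier is m = (1 + c) / (rr + e + c) = (1 + 0.38) / (0.144 + 0.02 + 0.38) ≈ 2.5368.
So M = m × MB = 2.5368 × 47.7 ≈ 121.0054 billion.

𝕄121.0 billion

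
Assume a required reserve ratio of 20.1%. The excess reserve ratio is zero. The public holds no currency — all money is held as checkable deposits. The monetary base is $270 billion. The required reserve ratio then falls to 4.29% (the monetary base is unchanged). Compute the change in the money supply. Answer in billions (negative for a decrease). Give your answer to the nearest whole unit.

Initially m₁ = 1 / (0.201) ≈ 4.9751, so M₁ = 4.9751 × 270 = 1343.277 billion.
After the change m₂ = 1 / (0.0429) ≈ 23.31, so M₂ = 23.31 × 270 = 6293.7 billion.
ΔM = M₂ − M₁ = 6293.7 − 1343.277 = 4950.423 billion.

$4950 billion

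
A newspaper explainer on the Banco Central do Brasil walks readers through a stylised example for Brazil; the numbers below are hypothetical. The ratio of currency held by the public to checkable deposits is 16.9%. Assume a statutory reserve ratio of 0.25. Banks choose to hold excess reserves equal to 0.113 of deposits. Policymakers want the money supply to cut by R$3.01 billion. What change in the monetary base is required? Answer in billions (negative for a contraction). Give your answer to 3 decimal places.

-1.370 billion

The money multiplier is m = (1 + c) / (rr + e + c) = (1 + 0.169) / (0.25 + 0.113 + 0.169) ≈ 2.19737.
ΔMB = ΔM / m = (−3.01) / 2.19737 ≈ -1.3698 billion.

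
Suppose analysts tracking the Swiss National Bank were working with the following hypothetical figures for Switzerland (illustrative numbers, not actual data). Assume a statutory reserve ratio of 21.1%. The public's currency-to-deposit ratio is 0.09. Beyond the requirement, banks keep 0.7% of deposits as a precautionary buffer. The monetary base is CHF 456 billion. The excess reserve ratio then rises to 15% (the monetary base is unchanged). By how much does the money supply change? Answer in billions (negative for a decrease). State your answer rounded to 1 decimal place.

-511.7 billion

Initially m₁ = (1 + 0.09) / (0.211 + 0.007 + 0.09) ≈ 3.53896, so M₁ = 3.53896 × 456 ≈ 1613.7658 billion.
After the change m₂ = (1 + 0.09) / (0.211 + 0.15 + 0.09) ≈ 2.41685, so M₂ = 2.41685 × 456 = 1102.0836 billion.
ΔM = M₂ − M₁ = 1102.0836 − 1613.7658 = -511.6822 billion.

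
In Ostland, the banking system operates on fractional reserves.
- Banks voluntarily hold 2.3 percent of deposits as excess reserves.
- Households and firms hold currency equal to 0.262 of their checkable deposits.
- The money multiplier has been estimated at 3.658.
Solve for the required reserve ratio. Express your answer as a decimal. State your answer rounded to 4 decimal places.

Using m = 3.658. Since m = (1 + c)/(c + rr + e), the denominator satisfies c + rr + e = (1 + c)/m = (1 + 0.262) / 3.658 ≈ 0.344997.
With c = 0.262 and e = 0.023, the required reserve ratio is 0.344997 − 0.262 − 0.023 = 0.059997.

0.0600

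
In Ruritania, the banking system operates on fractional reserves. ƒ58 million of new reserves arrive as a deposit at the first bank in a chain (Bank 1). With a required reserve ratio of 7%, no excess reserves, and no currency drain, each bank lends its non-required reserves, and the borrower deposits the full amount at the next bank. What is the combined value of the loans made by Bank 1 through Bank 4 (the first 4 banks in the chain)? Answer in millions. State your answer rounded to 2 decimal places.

ƒ194.14 million

Bank i lends (1 − rr)^i of the original deposit: Bank 1 lends 58·0.9300 = 53.9400, Bank 2 lends 58·0.9300² = 50.1642, and so on.
Summing a geometric series: total = 58·[0.9300·(1 − 0.9300^4) / (1 − 0.9300)] ≈ 194.1439 million.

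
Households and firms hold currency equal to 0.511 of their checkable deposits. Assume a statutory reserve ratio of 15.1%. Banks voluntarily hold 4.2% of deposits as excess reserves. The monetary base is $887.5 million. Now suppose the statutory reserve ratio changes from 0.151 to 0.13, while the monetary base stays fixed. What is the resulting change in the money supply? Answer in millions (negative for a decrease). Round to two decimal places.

$58.57 million

Initially m₁ = (1 + 0.511) / (0.151 + 0.042 + 0.511) ≈ 2.146307, so M₁ = 2.146307 × 887.5 ≈ 1904.8475 million.
After the change m₂ = (1 + 0.511) / (0.13 + 0.042 + 0.511) ≈ 2.212299, so M₂ = 2.212299 × 887.5 ≈ 1963.4154 million.
ΔM = M₂ − M₁ = 1963.4154 − 1904.8475 = 58.5679 million.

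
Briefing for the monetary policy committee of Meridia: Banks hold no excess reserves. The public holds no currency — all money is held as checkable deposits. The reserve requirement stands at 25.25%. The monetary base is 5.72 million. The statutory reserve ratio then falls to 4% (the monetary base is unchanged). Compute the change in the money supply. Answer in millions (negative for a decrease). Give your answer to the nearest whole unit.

Initially m₁ = 1 / (0.2525) ≈ 3.9604, so M₁ = 3.9604 × 5.72 ≈ 22.6535 million.
After the change m₂ = 1 / (0.04) = 25, so M₂ = 25 × 5.72 = 143 million.
ΔM = M₂ − M₁ = 143 − 22.6535 = 120.3465 million.

120 million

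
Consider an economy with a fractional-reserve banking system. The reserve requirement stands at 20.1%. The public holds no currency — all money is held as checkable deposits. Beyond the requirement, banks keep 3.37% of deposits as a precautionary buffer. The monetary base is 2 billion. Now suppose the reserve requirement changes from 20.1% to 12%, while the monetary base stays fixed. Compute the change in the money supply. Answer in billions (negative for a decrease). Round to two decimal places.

4.49 billion

Initially m₁ = 1 / (0.201 + 0.0337) ≈ 4.2608, so M₁ = 4.2608 × 2 = 8.5216 billion.
After the change m₂ = 1 / (0.12 + 0.0337) ≈ 6.5062, so M₂ = 6.5062 × 2 = 13.0124 billion.
ΔM = M₂ − M₁ = 13.0124 − 8.5216 = 4.4908 billion.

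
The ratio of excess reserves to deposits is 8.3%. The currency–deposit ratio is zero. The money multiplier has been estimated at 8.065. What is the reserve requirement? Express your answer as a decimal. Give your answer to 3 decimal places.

0.041

Using m = 8.065. Since m = (1 + c)/(c + rr + e), the denominator satisfies c + rr + e = (1 + c)/m = (1 + 0) / 8.065 ≈ 0.123993.
With c = 0 and e = 0.083, the reserve requirement is 0.123993 − 0 − 0.083 = 0.040993.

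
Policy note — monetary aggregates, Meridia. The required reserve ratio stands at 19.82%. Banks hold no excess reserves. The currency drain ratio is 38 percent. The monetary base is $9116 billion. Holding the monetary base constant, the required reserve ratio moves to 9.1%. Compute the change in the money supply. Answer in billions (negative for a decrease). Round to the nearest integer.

$4952 billion

Initially m₁ = (1 + 0.38) / (0.1982 + 0.38) ≈ 2.38672, so M₁ = 2.38672 × 9116 ≈ 21757.3395 billion.
After the change m₂ = (1 + 0.38) / (0.091 + 0.38) ≈ 2.92994, so M₂ = 2.92994 × 9116 ≈ 26709.333 billion.
ΔM = M₂ − M₁ = 26709.333 − 21757.3395 = 4951.9935 billion.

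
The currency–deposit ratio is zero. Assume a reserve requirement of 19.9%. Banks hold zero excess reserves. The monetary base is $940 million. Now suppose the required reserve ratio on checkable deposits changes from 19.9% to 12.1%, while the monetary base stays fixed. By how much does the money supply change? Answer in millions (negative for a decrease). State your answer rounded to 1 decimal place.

Initially m₁ = 1 / (0.199) ≈ 5.02513, so M₁ = 5.02513 × 940 = 4723.6222 million.
After the change m₂ = 1 / (0.121) ≈ 8.26446, so M₂ = 8.26446 × 940 = 7768.5924 million.
ΔM = M₂ − M₁ = 7768.5924 − 4723.6222 = 3044.9702 million.

$3045.0 million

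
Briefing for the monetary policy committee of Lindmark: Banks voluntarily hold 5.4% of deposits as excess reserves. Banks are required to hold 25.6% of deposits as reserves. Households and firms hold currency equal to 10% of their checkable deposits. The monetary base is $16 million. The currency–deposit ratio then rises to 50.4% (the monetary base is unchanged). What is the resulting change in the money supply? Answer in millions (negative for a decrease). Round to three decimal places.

Initially m₁ = (1 + 0.1) / (0.256 + 0.054 + 0.1) ≈ 2.682927, so M₁ = 2.682927 × 16 ≈ 42.9268 million.
After the change m₂ = (1 + 0.504) / (0.256 + 0.054 + 0.504) ≈ 1.847666, so M₂ = 1.847666 × 16 ≈ 29.5627 million.
ΔM = M₂ − M₁ = 29.5627 − 42.9268 = -13.3641 million.

-13.364 million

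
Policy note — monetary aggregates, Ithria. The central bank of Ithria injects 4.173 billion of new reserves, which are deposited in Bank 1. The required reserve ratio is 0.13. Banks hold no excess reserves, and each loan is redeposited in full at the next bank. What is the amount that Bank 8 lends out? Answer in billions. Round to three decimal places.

1.370 billion

Each bank lends a fraction (1 − rr) = 0.8700 of the deposit it receives, so Bank 8 receives 4.173·0.8700^7 and lends 4.173·0.8700^8 ≈ 1.3696 billion.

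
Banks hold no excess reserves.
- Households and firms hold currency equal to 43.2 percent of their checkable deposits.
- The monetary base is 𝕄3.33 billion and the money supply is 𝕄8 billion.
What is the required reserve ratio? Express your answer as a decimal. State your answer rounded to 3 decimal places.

Using m = M/MB = 8/3.33 ≈ 2.402402. Since m = (1 + c)/(c + rr + e), the denominator satisfies c + rr + e = (1 + c)/m = (1 + 0.432) / 2.402402 ≈ 0.596070.
With c = 0.432 and e = 0, the required reserve ratio is 0.596070 − 0.432 − 0 = 0.16407.

0.164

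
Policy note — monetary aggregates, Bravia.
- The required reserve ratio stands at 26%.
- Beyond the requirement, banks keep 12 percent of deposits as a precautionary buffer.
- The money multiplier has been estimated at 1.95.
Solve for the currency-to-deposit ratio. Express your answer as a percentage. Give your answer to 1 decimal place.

Using m = 1.95. From m = (1 + c)/(c + rr + e), rearranging gives 1 + c = m·(c + rr + e), so c·(1 − m) = m·(rr + e) − 1.
Hence c = [m·(rr + e) − 1]/(1 − m) = [1.95 × (0.26 + 0.12) − 1] / (1 − 1.95) ≈ 0.272632.

27.3%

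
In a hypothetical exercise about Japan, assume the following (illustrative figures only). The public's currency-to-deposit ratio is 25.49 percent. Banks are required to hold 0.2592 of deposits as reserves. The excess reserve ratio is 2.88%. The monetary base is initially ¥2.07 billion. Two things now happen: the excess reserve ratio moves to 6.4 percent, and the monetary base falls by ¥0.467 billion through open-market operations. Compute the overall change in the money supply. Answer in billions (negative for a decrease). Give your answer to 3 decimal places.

-1.305 billion

Before: m₁ = (1 + 0.2549) / (0.2592 + 0.0288 + 0.2549) ≈ 2.31148, MB₁ = 2.07, so M₁ = 2.31148 × 2.07 ≈ 4.7848 billion.
After: m₂ = (1 + 0.2549) / (0.2592 + 0.064 + 0.2549) ≈ 2.17073, MB₂ = 2.07 − 0.467 = 1.603, so M₂ = 2.17073 × 1.603 ≈ 3.4797 billion.
ΔM = M₂ − M₁ = 3.4797 − 4.7848 = -1.3051 billion.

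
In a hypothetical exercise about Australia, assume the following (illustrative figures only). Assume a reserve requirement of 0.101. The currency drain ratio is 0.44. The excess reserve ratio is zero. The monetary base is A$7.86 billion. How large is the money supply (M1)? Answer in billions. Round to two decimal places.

The money multiplier is m = (1 + c) / (rr + c) = (1 + 0.44) / (0.101 + 0.44) ≈ 2.6617.
So M = m × MB = 2.6617 × 7.86 ≈ 20.921 billion.

A$20.92 billion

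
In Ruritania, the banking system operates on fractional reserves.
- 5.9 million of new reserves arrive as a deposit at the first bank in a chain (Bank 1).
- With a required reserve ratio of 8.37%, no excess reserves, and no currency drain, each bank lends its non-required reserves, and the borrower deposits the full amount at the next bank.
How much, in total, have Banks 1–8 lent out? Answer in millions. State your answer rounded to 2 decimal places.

32.49 million

Bank i lends (1 − rr)^i of the original deposit: Bank 1 lends 5.9·0.9163 ≈ 5.4062, Bank 2 lends 5.9·0.9163² ≈ 4.9537, and so on.
Summing a geometric series: total = 5.9·[0.9163·(1 − 0.9163^8) / (1 − 0.9163)] ≈ 32.4927 million.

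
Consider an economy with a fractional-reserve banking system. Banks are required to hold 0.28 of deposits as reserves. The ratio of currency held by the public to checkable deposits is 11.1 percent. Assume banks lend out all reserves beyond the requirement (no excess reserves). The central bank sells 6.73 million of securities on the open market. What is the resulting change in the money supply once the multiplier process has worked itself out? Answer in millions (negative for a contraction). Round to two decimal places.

The money multiplier is m = (1 + c) / (rr + c) = (1 + 0.111) / (0.28 + 0.111) ≈ 2.8414.
The sale removes 6.73 million of base, so ΔM = m × ΔMB = 2.8414 × (−6.73) ≈ -19.1226 million.

-19.12 million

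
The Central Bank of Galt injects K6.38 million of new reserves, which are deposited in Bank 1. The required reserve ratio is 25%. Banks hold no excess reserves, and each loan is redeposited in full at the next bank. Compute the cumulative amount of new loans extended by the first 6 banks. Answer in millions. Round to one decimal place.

K15.7 million

Bank i lends (1 − rr)^i of the original deposit: Bank 1 lends 6.38·0.7500 = 4.7850, Bank 2 lends 6.38·0.7500² ≈ 3.5888, and so on.
Summing a geometric series: total = 6.38·[0.7500·(1 − 0.7500^6) / (1 − 0.7500)] ≈ 15.7335 million.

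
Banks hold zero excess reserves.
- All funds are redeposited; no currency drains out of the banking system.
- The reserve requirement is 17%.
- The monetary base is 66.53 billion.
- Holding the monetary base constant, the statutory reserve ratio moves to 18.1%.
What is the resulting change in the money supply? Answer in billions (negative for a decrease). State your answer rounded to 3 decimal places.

-23.784 billion

Initially m₁ = 1 / (0.17) ≈ 5.882353, so M₁ = 5.882353 × 66.53 ≈ 391.3529 billion.
After the change m₂ = 1 / (0.181) ≈ 5.524862, so M₂ = 5.524862 × 66.53 ≈ 367.5691 billion.
ΔM = M₂ − M₁ = 367.5691 − 391.3529 = -23.7838 billion.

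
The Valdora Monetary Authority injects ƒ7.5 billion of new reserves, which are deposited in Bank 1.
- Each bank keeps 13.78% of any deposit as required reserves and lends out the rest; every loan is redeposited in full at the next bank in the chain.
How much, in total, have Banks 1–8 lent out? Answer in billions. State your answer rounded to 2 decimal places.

ƒ32.60 billion

Bank i lends (1 − rr)^i of the original deposit: Bank 1 lends 7.5·0.8622 = 6.4665, Bank 2 lends 7.5·0.8622² ≈ 5.5754, and so on.
Summing a geometric series: total = 7.5·[0.8622·(1 − 0.8622^8) / (1 − 0.8622)] ≈ 32.5955 billion.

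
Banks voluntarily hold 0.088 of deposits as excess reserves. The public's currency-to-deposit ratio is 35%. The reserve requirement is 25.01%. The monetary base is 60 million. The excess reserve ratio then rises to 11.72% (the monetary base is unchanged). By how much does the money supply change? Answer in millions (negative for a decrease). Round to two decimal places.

-4.79 million

Initially m₁ = (1 + 0.35) / (0.2501 + 0.088 + 0.35) ≈ 1.96192, so M₁ = 1.96192 × 60 = 117.7152 million.
After the change m₂ = (1 + 0.35) / (0.2501 + 0.1172 + 0.35) ≈ 1.88206, so M₂ = 1.88206 × 60 = 112.9236 million.
ΔM = M₂ − M₁ = 112.9236 − 117.7152 = -4.7916 million.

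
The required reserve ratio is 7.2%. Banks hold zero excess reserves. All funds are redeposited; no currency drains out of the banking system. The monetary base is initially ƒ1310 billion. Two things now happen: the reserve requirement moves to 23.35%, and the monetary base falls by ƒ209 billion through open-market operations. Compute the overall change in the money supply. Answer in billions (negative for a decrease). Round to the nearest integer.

-13479 billion

Before: m₁ = 1 / (0.072) ≈ 13.88889, MB₁ = 1310, so M₁ = 13.88889 × 1310 = 18194.4459 billion.
After: m₂ = 1 / (0.2335) ≈ 4.28266, MB₂ = 1310 − 209 = 1101, so M₂ = 4.28266 × 1101 ≈ 4715.2087 billion.
ΔM = M₂ − M₁ = 4715.2087 − 18194.4459 = -13479.2372 billion.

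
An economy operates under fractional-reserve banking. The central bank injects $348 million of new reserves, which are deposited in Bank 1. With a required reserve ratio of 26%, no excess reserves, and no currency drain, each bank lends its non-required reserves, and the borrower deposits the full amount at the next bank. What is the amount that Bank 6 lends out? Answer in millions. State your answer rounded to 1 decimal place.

Each bank lends a fraction (1 − rr) = 0.7400 of the deposit it receives, so Bank 6 receives 348·0.7400^5 and lends 348·0.7400^6 ≈ 57.1439 million.

$57.1 million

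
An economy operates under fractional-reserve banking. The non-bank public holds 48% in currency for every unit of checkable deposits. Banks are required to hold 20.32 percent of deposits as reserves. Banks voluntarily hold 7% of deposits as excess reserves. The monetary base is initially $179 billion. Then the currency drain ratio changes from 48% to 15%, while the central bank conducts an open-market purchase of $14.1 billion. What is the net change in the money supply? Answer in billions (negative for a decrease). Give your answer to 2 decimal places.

Before: m₁ = (1 + 0.48) / (0.2032 + 0.07 + 0.48) ≈ 1.964950, MB₁ = 179, so M₁ = 1.964950 × 179 ≈ 351.726 billion.
After: m₂ = (1 + 0.15) / (0.2032 + 0.07 + 0.15) ≈ 2.717391, MB₂ = 179 + 14.1 = 193.1, so M₂ = 2.717391 × 193.1 ≈ 524.7282 billion.
ΔM = M₂ − M₁ = 524.7282 − 351.726 = 173.0022 billion.

$173.00 billion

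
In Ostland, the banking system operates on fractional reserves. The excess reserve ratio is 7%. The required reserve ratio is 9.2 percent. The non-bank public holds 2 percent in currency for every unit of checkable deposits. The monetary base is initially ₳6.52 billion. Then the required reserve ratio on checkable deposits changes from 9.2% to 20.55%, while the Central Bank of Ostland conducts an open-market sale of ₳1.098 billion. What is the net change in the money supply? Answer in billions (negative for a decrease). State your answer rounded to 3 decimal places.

Before: m₁ = (1 + 0.02) / (0.092 + 0.07 + 0.02) ≈ 5.60440, MB₁ = 6.52, so M₁ = 5.60440 × 6.52 ≈ 36.5407 billion.
After: m₂ = (1 + 0.02) / (0.2055 + 0.07 + 0.02) ≈ 3.45178, MB₂ = 6.52 − 1.098 = 5.422, so M₂ = 3.45178 × 5.422 ≈ 18.7156 billion.
ΔM = M₂ − M₁ = 18.7156 − 36.5407 = -17.8251 billion.

-17.825 billion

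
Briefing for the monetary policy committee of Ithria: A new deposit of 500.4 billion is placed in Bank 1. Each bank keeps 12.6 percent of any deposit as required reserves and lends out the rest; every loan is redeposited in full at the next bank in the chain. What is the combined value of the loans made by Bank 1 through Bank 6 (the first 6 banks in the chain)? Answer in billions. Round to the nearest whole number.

Bank i lends (1 − rr)^i of the original deposit: Bank 1 lends 500.4·0.8740 = 437.3496, Bank 2 lends 500.4·0.8740² ≈ 382.2436, and so on.
Summing a geometric series: total = 500.4·[0.8740·(1 − 0.8740^6) / (1 − 0.8740)] ≈ 1923.8987 billion.

1924 billion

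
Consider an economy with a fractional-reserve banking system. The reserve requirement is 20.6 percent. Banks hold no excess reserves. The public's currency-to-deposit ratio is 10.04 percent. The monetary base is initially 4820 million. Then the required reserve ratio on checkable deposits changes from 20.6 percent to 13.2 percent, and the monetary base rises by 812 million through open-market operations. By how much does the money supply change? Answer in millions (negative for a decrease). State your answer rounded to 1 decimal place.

9356.7 million

Before: m₁ = (1 + 0.1004) / (0.206 + 0.1004) ≈ 3.591384, MB₁ = 4820, so M₁ = 3.591384 × 4820 ≈ 17310.4709 million.
After: m₂ = (1 + 0.1004) / (0.132 + 0.1004) ≈ 4.734940, MB₂ = 4820 + 812 = 5632, so M₂ = 4.734940 × 5632 ≈ 26667.1821 million.
ΔM = M₂ − M₁ = 26667.1821 − 17310.4709 = 9356.7112 million.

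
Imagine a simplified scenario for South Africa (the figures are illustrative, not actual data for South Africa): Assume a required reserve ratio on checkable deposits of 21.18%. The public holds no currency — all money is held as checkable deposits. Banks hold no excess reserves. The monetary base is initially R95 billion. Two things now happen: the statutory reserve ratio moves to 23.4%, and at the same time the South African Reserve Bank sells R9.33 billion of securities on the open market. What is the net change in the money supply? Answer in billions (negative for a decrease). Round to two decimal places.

-82.43 billion

Before: m₁ = 1 / (0.2118) ≈ 4.72144, MB₁ = 95, so M₁ = 4.72144 × 95 = 448.5368 billion.
After: m₂ = 1 / (0.234) ≈ 4.27350, MB₂ = 95 − 9.33 = 85.67, so M₂ = 4.27350 × 85.67 ≈ 366.1107 billion.
ΔM = M₂ − M₁ = 366.1107 − 448.5368 = -82.4261 billion.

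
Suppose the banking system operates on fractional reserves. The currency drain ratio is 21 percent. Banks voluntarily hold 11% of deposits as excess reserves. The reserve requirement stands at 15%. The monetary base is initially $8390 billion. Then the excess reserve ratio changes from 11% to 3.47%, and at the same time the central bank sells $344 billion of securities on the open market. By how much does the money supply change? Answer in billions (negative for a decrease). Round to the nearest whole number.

$3066 billion

Before: m₁ = (1 + 0.21) / (0.15 + 0.11 + 0.21) ≈ 2.57447, MB₁ = 8390, so M₁ = 2.57447 × 8390 = 21599.8033 billion.
After: m₂ = (1 + 0.21) / (0.15 + 0.0347 + 0.21) ≈ 3.06562, MB₂ = 8390 − 344 = 8046, so M₂ = 3.06562 × 8046 ≈ 24665.9785 billion.
ΔM = M₂ − M₁ = 24665.9785 − 21599.8033 = 3066.1752 billion.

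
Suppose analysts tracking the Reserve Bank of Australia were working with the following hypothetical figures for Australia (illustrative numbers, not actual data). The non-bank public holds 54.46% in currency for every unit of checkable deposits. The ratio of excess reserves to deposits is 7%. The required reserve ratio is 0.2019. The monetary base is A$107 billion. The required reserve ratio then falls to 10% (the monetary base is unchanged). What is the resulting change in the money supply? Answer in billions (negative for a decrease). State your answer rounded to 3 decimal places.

A$28.864 billion

Initially m₁ = (1 + 0.5446) / (0.2019 + 0.07 + 0.5446) ≈ 1.8917330, so M₁ = 1.8917330 × 107 ≈ 202.4154 billion.
After the change m₂ = (1 + 0.5446) / (0.1 + 0.07 + 0.5446) ≈ 2.1614889, so M₂ = 2.1614889 × 107 ≈ 231.2793 billion.
ΔM = M₂ − M₁ = 231.2793 − 202.4154 = 28.8639 billion.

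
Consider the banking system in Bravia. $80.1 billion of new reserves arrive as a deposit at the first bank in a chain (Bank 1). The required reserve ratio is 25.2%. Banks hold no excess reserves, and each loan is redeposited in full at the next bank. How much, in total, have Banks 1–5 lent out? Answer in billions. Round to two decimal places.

$182.08 billion

Bank i lends (1 − rr)^i of the original deposit: Bank 1 lends 80.1·0.7480 = 59.9148, Bank 2 lends 80.1·0.7480² ≈ 44.8163, and so on.
Summing a geometric series: total = 80.1·[0.7480·(1 − 0.7480^5) / (1 − 0.7480)] ≈ 182.0845 billion.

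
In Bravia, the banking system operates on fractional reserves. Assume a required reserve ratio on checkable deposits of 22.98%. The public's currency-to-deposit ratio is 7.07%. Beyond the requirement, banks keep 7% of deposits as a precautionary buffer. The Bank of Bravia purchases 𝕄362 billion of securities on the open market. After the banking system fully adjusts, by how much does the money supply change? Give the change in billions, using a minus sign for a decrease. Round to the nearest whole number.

𝕄1046 billion

The money multiplier is m = (1 + c) / (rr + e + c) = (1 + 0.0707) / (0.2298 + 0.07 + 0.0707) ≈ 2.8899.
The purchase adds 362 billion of base, so ΔM = m × ΔMB = 2.8899 × (+362) = 1046.1438 billion.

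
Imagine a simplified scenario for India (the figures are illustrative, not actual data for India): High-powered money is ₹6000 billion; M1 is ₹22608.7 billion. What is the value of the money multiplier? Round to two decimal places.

3.77

The money multiplier is m = M / MB = 22608.7 / 6000 ≈ 3.76812.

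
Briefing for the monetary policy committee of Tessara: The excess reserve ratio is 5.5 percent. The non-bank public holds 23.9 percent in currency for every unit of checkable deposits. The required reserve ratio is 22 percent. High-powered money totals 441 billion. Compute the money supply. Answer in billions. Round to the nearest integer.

1063 billion

The money multiplier is m = (1 + c) / (rr + e + c) = (1 + 0.239) / (0.22 + 0.055 + 0.239) ≈ 2.4105.
So M = m × MB = 2.4105 × 441 = 1063.0305 billion.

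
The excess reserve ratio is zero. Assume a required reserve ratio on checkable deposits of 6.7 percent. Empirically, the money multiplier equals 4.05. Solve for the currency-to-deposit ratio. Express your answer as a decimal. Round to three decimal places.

0.239

Using m = 4.05. From m = (1 + c)/(c + rr + e), rearranging gives 1 + c = m·(c + rr + e), so c·(1 − m) = m·(rr + e) − 1.
Hence c = [m·(rr + e) − 1]/(1 − m) = [4.05 × (0.067 + 0) − 1] / (1 − 4.05) ≈ 0.238902.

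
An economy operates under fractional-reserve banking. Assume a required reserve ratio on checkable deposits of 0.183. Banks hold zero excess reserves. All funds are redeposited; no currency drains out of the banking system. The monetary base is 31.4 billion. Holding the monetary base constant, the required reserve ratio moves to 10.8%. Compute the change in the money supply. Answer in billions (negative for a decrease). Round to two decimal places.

Initially m₁ = 1 / (0.183) ≈ 5.46448, so M₁ = 5.46448 × 31.4 ≈ 171.5847 billion.
After the change m₂ = 1 / (0.108) ≈ 9.25926, so M₂ = 9.25926 × 31.4 ≈ 290.7408 billion.
ΔM = M₂ − M₁ = 290.7408 − 171.5847 = 119.1561 billion.

119.16 billion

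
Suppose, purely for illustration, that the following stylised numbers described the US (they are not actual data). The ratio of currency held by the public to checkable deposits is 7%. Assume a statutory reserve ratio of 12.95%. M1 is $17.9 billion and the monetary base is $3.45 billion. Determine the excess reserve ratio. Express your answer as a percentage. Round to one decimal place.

0.7%

Using m = M/MB = 17.9/3.45 ≈ 5.188406. Since m = (1 + c)/(c + rr + e), the denominator satisfies c + rr + e = (1 + c)/m = (1 + 0.07) / 5.188406 ≈ 0.206229.
With c = 0.07 and rr = 0.1295, the excess reserve ratio is 0.206229 − 0.07 − 0.1295 = 0.006729.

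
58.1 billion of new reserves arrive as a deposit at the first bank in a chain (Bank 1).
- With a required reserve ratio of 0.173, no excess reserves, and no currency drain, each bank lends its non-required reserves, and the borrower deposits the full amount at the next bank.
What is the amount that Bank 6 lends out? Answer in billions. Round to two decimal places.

Each bank lends a fraction (1 − rr) = 0.8270 of the deposit it receives, so Bank 6 receives 58.1·0.8270^5 and lends 58.1·0.8270^6 ≈ 18.5870 billion.

18.59 billion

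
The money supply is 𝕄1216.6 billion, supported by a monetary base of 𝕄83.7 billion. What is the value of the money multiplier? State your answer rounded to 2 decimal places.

The money multiplier is m = M / MB = 1216.6 / 83.7 ≈ 14.53524.

14.54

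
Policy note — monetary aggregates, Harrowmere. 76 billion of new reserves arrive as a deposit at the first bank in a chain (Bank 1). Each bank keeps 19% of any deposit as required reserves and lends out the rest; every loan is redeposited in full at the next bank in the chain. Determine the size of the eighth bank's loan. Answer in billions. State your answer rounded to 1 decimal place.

Each bank lends a fraction (1 − rr) = 0.8100 of the deposit it receives, so Bank 8 receives 76·0.8100^7 and lends 76·0.8100^8 ≈ 14.0830 billion.

14.1 billion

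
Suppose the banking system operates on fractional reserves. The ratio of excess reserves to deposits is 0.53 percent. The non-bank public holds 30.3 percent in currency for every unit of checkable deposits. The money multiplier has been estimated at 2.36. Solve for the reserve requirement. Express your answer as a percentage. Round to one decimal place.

Using m = 2.36. Since m = (1 + c)/(c + rr + e), the denominator satisfies c + rr + e = (1 + c)/m = (1 + 0.303) / 2.36 ≈ 0.552119.
With c = 0.303 and e = 0.0053, the reserve requirement is 0.552119 − 0.303 − 0.0053 = 0.243819.

24.4%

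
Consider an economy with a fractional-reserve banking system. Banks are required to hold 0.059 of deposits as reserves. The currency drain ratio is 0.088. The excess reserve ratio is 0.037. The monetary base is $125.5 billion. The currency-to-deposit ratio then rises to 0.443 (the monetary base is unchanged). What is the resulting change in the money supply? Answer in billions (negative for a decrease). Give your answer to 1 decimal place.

Initially m₁ = (1 + 0.088) / (0.059 + 0.037 + 0.088) ≈ 5.91304, so M₁ = 5.91304 × 125.5 ≈ 742.0865 billion.
After the change m₂ = (1 + 0.443) / (0.059 + 0.037 + 0.443) ≈ 2.67718, so M₂ = 2.67718 × 125.5 ≈ 335.9861 billion.
ΔM = M₂ − M₁ = 335.9861 − 742.0865 = -406.1004 billion.

-406.1 billion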